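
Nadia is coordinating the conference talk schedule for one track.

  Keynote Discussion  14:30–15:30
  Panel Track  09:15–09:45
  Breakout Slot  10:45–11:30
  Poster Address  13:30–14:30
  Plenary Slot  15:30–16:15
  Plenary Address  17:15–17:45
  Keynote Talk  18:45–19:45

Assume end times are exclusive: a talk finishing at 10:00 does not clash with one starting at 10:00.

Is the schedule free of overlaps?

Sorted by start: Panel Track, Breakout Slot, Poster Address, Keynote Discussion, Plenary Slot, Plenary Address, Keynote Talk.
Breakout Slot starts after Panel Track ends — done with Panel Track.
Poster Address starts after Breakout Slot ends — done with Breakout Slot.
Keynote Discussion starts exactly when Poster Address ends (back-to-back, no overlap) — done with Poster Address.
Plenary Slot starts exactly when Keynote Discussion ends (back-to-back, no overlap) — done with Keynote Discussion.
Plenary Address starts after Plenary Slot ends — done with Plenary Slot.
Keynote Talk starts after Plenary Address ends.
Every pair is clear; the schedule has no overlaps.

Yes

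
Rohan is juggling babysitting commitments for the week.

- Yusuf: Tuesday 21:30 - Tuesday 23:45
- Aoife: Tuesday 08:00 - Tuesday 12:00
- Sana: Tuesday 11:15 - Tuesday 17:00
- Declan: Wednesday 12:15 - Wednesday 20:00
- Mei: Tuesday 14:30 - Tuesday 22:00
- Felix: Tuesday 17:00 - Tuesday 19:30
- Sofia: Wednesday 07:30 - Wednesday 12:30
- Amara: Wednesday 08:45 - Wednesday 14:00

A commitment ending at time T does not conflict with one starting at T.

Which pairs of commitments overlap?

Sorted by start: Aoife, Sana, Mei, Felix, Yusuf, Sofia, Amara, Declan.
Sana starts before Aoife ends → Aoife and Sana overlap.
Mei starts after Aoife ends, so Aoife has no further overlaps.
Mei starts before Sana ends → Sana and Mei overlap.
Felix starts exactly when Sana ends (back-to-back, no overlap), so Sana has no further overlaps.
Felix starts before Mei ends → Mei and Felix overlap.
Yusuf starts before Mei ends → Mei and Yusuf overlap.
Sofia starts after Mei ends, so Mei has no further overlaps.
Yusuf starts after Felix ends, so Felix has no further overlaps.
Sofia starts after Yusuf ends, so Yusuf has no further overlaps.
Amara starts before Sofia ends → Sofia and Amara overlap.
Declan starts before Sofia ends → Sofia and Declan overlap.
Declan starts before Amara ends → Amara and Declan overlap.

Amara & Declan, Amara & Sofia, Aoife & Sana, Declan & Sofia, Felix & Mei, Mei & Sana, Mei & Yusuf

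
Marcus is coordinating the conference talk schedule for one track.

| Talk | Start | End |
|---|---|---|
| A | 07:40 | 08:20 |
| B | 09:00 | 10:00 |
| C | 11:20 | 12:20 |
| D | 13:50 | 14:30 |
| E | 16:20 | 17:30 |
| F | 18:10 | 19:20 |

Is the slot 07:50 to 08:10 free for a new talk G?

A: starts 07:40 before G ends 08:10, and ends 08:20 after G starts 07:50 → overlap.
B: starts 09:00 at or after G ends 08:10 → clear.
C: starts 11:20 at or after G ends 08:10 → clear.
D: starts 13:50 at or after G ends 08:10 → clear.
E: starts 16:20 at or after G ends 08:10 → clear.
F: starts 18:10 at or after G ends 08:10 → clear.
G overlaps A.

No — it overlaps A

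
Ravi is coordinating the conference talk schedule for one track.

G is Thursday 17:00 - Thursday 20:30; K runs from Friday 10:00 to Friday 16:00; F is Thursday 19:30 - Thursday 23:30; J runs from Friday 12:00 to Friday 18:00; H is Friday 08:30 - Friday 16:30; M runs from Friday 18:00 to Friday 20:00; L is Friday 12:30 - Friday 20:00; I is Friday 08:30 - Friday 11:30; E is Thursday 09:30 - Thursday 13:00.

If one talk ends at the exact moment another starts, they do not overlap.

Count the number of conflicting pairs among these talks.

Sorted by start: E, G, F, H, I, K, J, L, M.
G starts after E ends, so nothing later overlaps E either.
F starts before G ends → G and F overlap.
H starts after G ends, so nothing later overlaps G either.
H starts after F ends, so nothing later overlaps F either.
I starts before H ends → H and I overlap.
K starts before H ends → H and K overlap.
J starts before H ends → H and J overlap.
L starts before H ends → H and L overlap.
M starts after H ends.
K starts before I ends → I and K overlap.
J starts after I ends, so nothing later overlaps I either.
J starts before K ends → K and J overlap.
L starts before K ends → K and L overlap.
M starts after K ends.
L starts before J ends → J and L overlap.
M starts exactly when J ends (back-to-back, no overlap).
M starts before L ends → L and M overlap.
Overlapping pairs: F & G, H & I, H & J, H & K, H & L, I & K, J & K, J & L, K & L, L & M — 10 in total.

10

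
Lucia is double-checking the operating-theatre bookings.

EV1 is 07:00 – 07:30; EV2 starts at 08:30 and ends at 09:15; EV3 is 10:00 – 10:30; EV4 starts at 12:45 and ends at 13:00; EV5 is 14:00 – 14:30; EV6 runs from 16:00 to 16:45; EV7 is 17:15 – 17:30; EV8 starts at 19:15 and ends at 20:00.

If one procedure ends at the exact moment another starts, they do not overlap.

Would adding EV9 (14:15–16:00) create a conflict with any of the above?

EV1: ends 07:30 at or before EV9 starts 14:15 → clear.
EV2: ends 09:15 at or before EV9 starts 14:15 → clear.
EV3: ends 10:30 at or before EV9 starts 14:15 → clear.
EV4: ends 13:00 at or before EV9 starts 14:15 → clear.
EV5: starts 14:00 before EV9 ends 16:00, and ends 14:30 after EV9 starts 14:15 → overlap.
EV6: starts 16:00 at or after EV9 ends 16:00 → clear.
EV7: starts 17:15 at or after EV9 ends 16:00 → clear.
EV8: starts 19:15 at or after EV9 ends 16:00 → clear.
EV9 overlaps EV5.

Yes — it overlaps EV5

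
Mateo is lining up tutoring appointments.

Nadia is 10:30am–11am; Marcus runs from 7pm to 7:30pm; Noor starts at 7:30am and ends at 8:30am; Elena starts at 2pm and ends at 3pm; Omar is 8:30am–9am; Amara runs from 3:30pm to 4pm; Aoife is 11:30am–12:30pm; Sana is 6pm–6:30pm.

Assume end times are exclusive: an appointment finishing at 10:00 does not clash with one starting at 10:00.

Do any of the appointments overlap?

Sorted by start: Noor, Omar, Nadia, Aoife, Elena, Amara, Sana, Marcus.
Omar starts exactly when Noor ends (back-to-back, no overlap); Noor is clear from here.
Nadia starts after Omar ends; Omar is clear from here.
Aoife starts after Nadia ends; Nadia is clear from here.
Elena starts after Aoife ends; Aoife is clear from here.
Amara starts after Elena ends; Elena is clear from here.
Sana starts after Amara ends; Amara is clear from here.
Marcus starts after Sana ends.
Every pair is clear; the schedule has no overlaps.

No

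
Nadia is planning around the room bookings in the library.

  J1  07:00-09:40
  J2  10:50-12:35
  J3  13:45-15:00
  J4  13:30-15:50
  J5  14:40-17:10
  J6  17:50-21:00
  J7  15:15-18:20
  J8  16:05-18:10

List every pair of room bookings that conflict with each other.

J3 & J4, J3 & J5, J4 & J5, J4 & J7, J5 & J7, J5 & J8, J6 & J7, J6 & J8, J7 & J8

Sorted by start: J1, J2, J4, J3, J5, J7, J8, J6.
J2 starts after J1 ends — done with J1.
J4 starts after J2 ends — done with J2.
J3 starts before J4 ends → J4 and J3 overlap.
J5 starts before J4 ends → J4 and J5 overlap.
J7 starts before J4 ends → J4 and J7 overlap.
J8 starts after J4 ends — done with J4.
J5 starts before J3 ends → J3 and J5 overlap.
J7 starts after J3 ends — done with J3.
J7 starts before J5 ends → J5 and J7 overlap.
J8 starts before J5 ends → J5 and J8 overlap.
J6 starts after J5 ends.
J8 starts before J7 ends → J7 and J8 overlap.
J6 starts before J7 ends → J7 and J6 overlap.
J6 starts before J8 ends → J8 and J6 overlap.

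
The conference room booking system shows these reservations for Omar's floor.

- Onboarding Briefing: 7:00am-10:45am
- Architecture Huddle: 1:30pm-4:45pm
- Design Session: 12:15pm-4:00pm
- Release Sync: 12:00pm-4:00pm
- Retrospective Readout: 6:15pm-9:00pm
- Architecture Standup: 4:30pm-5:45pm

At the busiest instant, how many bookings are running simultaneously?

3

Sort all start/end points and keep a running count:
7:00am start Onboarding Briefing → 1
10:45am end Onboarding Briefing → 0
12:00pm start Release Sync → 1
12:15pm start Design Session → 2
1:30pm start Architecture Huddle → 3
4:00pm end Design Session → 2
4:00pm end Release Sync → 1
4:30pm start Architecture Standup → 2
4:45pm end Architecture Huddle → 1
5:45pm end Architecture Standup → 0
6:15pm start Retrospective Readout → 1
9:00pm end Retrospective Readout → 0
Peak is 3, at 1:30pm (Architecture Huddle, Design Session, Release Sync).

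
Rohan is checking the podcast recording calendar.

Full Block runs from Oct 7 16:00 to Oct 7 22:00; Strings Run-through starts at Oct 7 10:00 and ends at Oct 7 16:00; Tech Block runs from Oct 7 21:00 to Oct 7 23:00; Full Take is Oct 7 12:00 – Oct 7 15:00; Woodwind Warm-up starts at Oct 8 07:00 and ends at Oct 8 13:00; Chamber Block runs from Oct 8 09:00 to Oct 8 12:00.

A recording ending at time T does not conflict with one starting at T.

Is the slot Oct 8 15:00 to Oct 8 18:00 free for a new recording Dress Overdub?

Yes — the slot is free

Strings Run-through: ends Oct 7 16:00 at or before Dress Overdub starts Oct 8 15:00 → clear.
Full Take: ends Oct 7 15:00 at or before Dress Overdub starts Oct 8 15:00 → clear.
Full Block: ends Oct 7 22:00 at or before Dress Overdub starts Oct 8 15:00 → clear.
Tech Block: ends Oct 7 23:00 at or before Dress Overdub starts Oct 8 15:00 → clear.
Woodwind Warm-up: ends Oct 8 13:00 at or before Dress Overdub starts Oct 8 15:00 → clear.
Chamber Block: ends Oct 8 12:00 at or before Dress Overdub starts Oct 8 15:00 → clear.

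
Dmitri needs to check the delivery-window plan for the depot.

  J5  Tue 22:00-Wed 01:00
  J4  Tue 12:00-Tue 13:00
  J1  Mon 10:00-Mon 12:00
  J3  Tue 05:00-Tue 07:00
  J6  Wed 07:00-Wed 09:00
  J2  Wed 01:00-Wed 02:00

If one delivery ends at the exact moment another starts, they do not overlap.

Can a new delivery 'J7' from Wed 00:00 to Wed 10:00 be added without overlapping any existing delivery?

No — it overlaps J2, J5, J6

J1: ends Mon 12:00 at or before J7 starts Wed 00:00 → clear.
J3: ends Tue 07:00 at or before J7 starts Wed 00:00 → clear.
J4: ends Tue 13:00 at or before J7 starts Wed 00:00 → clear.
J5: starts Tue 22:00 before J7 ends Wed 10:00, and ends Wed 01:00 after J7 starts Wed 00:00 → overlap.
J2: starts Wed 01:00 before J7 ends Wed 10:00, and ends Wed 02:00 after J7 starts Wed 00:00 → overlap.
J6: starts Wed 07:00 before J7 ends Wed 10:00, and ends Wed 09:00 after J7 starts Wed 00:00 → overlap.
J7 overlaps J2, J5, J6.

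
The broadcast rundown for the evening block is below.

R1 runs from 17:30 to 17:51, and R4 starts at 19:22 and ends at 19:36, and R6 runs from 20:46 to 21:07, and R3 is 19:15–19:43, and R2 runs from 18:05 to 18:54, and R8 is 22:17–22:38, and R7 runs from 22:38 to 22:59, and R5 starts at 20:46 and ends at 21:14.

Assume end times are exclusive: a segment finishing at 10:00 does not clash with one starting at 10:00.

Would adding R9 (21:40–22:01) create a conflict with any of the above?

No — it doesn't clash with anything

R1: ends 17:51 at or before R9 starts 21:40 → clear.
R2: ends 18:54 at or before R9 starts 21:40 → clear.
R3: ends 19:43 at or before R9 starts 21:40 → clear.
R4: ends 19:36 at or before R9 starts 21:40 → clear.
R5: ends 21:14 at or before R9 starts 21:40 → clear.
R6: ends 21:07 at or before R9 starts 21:40 → clear.
R8: starts 22:17 at or after R9 ends 22:01 → clear.
R7: starts 22:38 at or after R9 ends 22:01 → clear.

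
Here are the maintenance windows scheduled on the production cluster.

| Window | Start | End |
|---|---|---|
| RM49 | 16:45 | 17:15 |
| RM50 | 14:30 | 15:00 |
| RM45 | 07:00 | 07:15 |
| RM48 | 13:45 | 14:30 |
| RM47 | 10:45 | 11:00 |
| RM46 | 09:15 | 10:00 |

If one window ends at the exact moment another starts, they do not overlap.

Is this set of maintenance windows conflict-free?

Yes

Check each pair: they overlap iff neither finishes before the other starts.
Sorted by start: RM45, RM46, RM47, RM48, RM50, RM49.
RM46 starts after RM45 ends; RM45 is clear from here.
RM47 starts after RM46 ends; RM46 is clear from here.
RM48 starts after RM47 ends; RM47 is clear from here.
RM50 starts exactly when RM48 ends (back-to-back, no overlap); RM48 is clear from here.
RM49 starts after RM50 ends.
Every pair is clear; the schedule has no overlaps.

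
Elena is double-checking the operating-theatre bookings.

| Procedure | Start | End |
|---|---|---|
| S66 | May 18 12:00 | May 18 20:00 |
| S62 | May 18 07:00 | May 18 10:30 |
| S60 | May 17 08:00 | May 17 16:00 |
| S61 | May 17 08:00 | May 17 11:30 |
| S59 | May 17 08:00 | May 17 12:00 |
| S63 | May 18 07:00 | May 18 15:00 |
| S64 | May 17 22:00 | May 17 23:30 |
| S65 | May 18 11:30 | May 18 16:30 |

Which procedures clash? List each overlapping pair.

S59 & S60, S59 & S61, S60 & S61, S62 & S63, S63 & S65, S63 & S66, S65 & S66

Check each pair: they overlap iff neither finishes before the other starts.
Sorted by start: S59, S60, S61, S64, S62, S63, S65, S66.
S60 starts before S59 ends → S59 and S60 overlap.
S61 starts before S59 ends → S59 and S61 overlap.
S64 starts after S59 ends; S59 is clear from here.
S61 starts before S60 ends → S60 and S61 overlap.
S64 starts after S60 ends; S60 is clear from here.
S64 starts after S61 ends; S61 is clear from here.
S62 starts after S64 ends; S64 is clear from here.
S63 starts before S62 ends → S62 and S63 overlap.
S65 starts after S62 ends; S62 is clear from here.
S65 starts before S63 ends → S63 and S65 overlap.
S66 starts before S63 ends → S63 and S66 overlap.
S66 starts before S65 ends → S65 and S66 overlap.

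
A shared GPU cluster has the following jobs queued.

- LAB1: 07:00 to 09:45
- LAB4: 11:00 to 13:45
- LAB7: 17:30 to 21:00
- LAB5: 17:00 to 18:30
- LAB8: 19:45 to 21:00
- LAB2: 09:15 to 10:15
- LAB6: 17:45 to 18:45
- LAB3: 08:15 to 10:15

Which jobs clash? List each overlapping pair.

Sorted by start: LAB1, LAB3, LAB2, LAB4, LAB5, LAB7, LAB6, LAB8.
LAB3 starts before LAB1 ends → LAB1 and LAB3 overlap.
LAB2 starts before LAB1 ends → LAB1 and LAB2 overlap.
LAB4 starts after LAB1 ends; LAB1 is clear from here.
LAB2 starts before LAB3 ends → LAB3 and LAB2 overlap.
LAB4 starts after LAB3 ends; LAB3 is clear from here.
LAB4 starts after LAB2 ends; LAB2 is clear from here.
LAB5 starts after LAB4 ends; LAB4 is clear from here.
LAB7 starts before LAB5 ends → LAB5 and LAB7 overlap.
LAB6 starts before LAB5 ends → LAB5 and LAB6 overlap.
LAB8 starts after LAB5 ends.
LAB6 starts before LAB7 ends → LAB7 and LAB6 overlap.
LAB8 starts before LAB7 ends → LAB7 and LAB8 overlap.
LAB8 starts after LAB6 ends.

LAB1 & LAB2, LAB1 & LAB3, LAB2 & LAB3, LAB5 & LAB6, LAB5 & LAB7, LAB6 & LAB7, LAB7 & LAB8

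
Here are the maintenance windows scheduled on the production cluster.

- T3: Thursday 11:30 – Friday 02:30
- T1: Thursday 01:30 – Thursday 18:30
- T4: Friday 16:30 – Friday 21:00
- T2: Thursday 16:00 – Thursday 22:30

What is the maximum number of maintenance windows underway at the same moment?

Sweep the timeline, counting +1 at each start and −1 at each end (ends before starts at a tie):
Thursday 01:30 start T1 → 1
Thursday 11:30 start T3 → 2
Thursday 16:00 start T2 → 3
Thursday 18:30 end T1 → 2
Thursday 22:30 end T2 → 1
Friday 02:30 end T3 → 0
Friday 16:30 start T4 → 1
Friday 21:00 end T4 → 0
Peak is 3, at Thursday 16:00 (T1, T2, T3).

3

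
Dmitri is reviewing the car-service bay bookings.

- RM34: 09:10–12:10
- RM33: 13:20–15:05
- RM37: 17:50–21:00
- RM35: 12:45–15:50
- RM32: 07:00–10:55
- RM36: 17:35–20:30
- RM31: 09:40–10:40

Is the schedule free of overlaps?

Sorted by start: RM32, RM34, RM31, RM35, RM33, RM36, RM37.
RM34 starts before RM32 ends → RM32 and RM34 overlap.
That's a conflict, so the schedule is not conflict-free.

No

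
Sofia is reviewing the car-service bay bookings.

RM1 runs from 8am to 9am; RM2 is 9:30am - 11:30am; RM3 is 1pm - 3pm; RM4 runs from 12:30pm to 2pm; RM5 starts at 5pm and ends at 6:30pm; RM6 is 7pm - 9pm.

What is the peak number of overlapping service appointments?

2

Sort all start/end points and keep a running count:
8am start RM1 → 1
9am end RM1 → 0
9:30am start RM2 → 1
11:30am end RM2 → 0
12:30pm start RM4 → 1
1pm start RM3 → 2
2pm end RM4 → 1
3pm end RM3 → 0
5pm start RM5 → 1
6:30pm end RM5 → 0
7pm start RM6 → 1
9pm end RM6 → 0
Peak is 2, at 1pm (RM3, RM4).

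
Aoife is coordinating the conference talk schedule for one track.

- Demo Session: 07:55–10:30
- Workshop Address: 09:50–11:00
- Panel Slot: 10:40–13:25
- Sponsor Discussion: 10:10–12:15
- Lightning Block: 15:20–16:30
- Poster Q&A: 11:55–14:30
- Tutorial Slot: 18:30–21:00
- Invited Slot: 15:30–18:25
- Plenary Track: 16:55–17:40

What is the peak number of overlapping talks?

Sweep the timeline, counting +1 at each start and −1 at each end (ends before starts at a tie):
07:55 start Demo Session → 1
09:50 start Workshop Address → 2
10:10 start Sponsor Discussion → 3
10:30 end Demo Session → 2
10:40 start Panel Slot → 3
11:00 end Workshop Address → 2
11:55 start Poster Q&A → 3
12:15 end Sponsor Discussion → 2
13:25 end Panel Slot → 1
14:30 end Poster Q&A → 0
15:20 start Lightning Block → 1
15:30 start Invited Slot → 2
16:30 end Lightning Block → 1
16:55 start Plenary Track → 2
17:40 end Plenary Track → 1
18:25 end Invited Slot → 0
18:30 start Tutorial Slot → 1
21:00 end Tutorial Slot → 0
Peak is 3, at 10:10 (Demo Session, Sponsor Discussion, Workshop Address).

3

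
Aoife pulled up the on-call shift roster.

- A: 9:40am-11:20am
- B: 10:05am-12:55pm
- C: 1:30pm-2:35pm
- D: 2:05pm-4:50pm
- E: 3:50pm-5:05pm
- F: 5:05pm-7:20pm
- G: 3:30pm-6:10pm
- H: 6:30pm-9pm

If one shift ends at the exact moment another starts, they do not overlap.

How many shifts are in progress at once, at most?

3

Sort all start/end points and keep a running count:
9:40am start A → 1
10:05am start B → 2
11:20am end A → 1
12:55pm end B → 0
1:30pm start C → 1
2:05pm start D → 2
2:35pm end C → 1
3:30pm start G → 2
3:50pm start E → 3
4:50pm end D → 2
5:05pm end E → 1
5:05pm start F → 2
6:10pm end G → 1
6:30pm start H → 2
7:20pm end F → 1
9pm end H → 0
Peak is 3, at 3:50pm (D, E, G).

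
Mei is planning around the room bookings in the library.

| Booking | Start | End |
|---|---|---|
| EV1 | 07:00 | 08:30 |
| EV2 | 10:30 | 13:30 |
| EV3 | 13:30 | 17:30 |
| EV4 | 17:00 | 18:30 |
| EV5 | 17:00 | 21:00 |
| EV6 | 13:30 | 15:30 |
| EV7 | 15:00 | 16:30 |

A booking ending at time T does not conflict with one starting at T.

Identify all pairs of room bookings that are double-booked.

EV3 & EV4, EV3 & EV5, EV3 & EV6, EV3 & EV7, EV4 & EV5, EV6 & EV7

Check each pair: they overlap iff neither finishes before the other starts.
Sorted by start: EV1, EV2, EV3, EV6, EV7, EV4, EV5.
EV2 starts after EV1 ends, so EV1 has no further overlaps.
EV3 starts exactly when EV2 ends (back-to-back, no overlap), so EV2 has no further overlaps.
EV6 starts before EV3 ends → EV3 and EV6 overlap.
EV7 starts before EV3 ends → EV3 and EV7 overlap.
EV4 starts before EV3 ends → EV3 and EV4 overlap.
EV5 starts before EV3 ends → EV3 and EV5 overlap.
EV7 starts before EV6 ends → EV6 and EV7 overlap.
EV4 starts after EV6 ends, so EV6 has no further overlaps.
EV4 starts after EV7 ends, so EV7 has no further overlaps.
EV5 starts before EV4 ends → EV4 and EV5 overlap.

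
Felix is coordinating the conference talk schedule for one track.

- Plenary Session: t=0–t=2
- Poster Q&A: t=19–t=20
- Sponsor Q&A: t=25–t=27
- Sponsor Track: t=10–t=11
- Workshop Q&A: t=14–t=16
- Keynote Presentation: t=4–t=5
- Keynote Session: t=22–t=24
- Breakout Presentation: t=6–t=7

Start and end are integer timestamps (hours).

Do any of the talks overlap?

Check each pair: they overlap iff neither finishes before the other starts.
Sorted by start: Plenary Session, Keynote Presentation, Breakout Presentation, Sponsor Track, Workshop Q&A, Poster Q&A, Keynote Session, Sponsor Q&A.
Keynote Presentation starts after Plenary Session ends, so Plenary Session has no further overlaps.
Breakout Presentation starts after Keynote Presentation ends, so Keynote Presentation has no further overlaps.
Sponsor Track starts after Breakout Presentation ends, so Breakout Presentation has no further overlaps.
Workshop Q&A starts after Sponsor Track ends, so Sponsor Track has no further overlaps.
Poster Q&A starts after Workshop Q&A ends, so Workshop Q&A has no further overlaps.
Keynote Session starts after Poster Q&A ends, so Poster Q&A has no further overlaps.
Sponsor Q&A starts after Keynote Session ends.
Every pair is clear; the schedule has no overlaps.

No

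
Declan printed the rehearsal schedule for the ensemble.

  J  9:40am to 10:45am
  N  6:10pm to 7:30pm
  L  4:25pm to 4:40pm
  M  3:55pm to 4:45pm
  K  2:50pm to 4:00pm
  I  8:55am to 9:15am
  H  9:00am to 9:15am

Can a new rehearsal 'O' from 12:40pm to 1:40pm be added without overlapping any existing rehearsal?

I: ends 9:15am at or before O starts 12:40pm → clear.
H: ends 9:15am at or before O starts 12:40pm → clear.
J: ends 10:45am at or before O starts 12:40pm → clear.
K: starts 2:50pm at or after O ends 1:40pm → clear.
M: starts 3:55pm at or after O ends 1:40pm → clear.
L: starts 4:25pm at or after O ends 1:40pm → clear.
N: starts 6:10pm at or after O ends 1:40pm → clear.

Yes — the slot is free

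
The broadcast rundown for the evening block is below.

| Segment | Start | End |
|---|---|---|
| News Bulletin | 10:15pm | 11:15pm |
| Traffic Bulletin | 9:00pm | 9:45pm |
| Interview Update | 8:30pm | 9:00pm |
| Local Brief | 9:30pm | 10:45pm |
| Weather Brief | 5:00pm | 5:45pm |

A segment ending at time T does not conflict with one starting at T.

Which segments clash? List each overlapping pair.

Local Brief & News Bulletin, Local Brief & Traffic Bulletin

Sorted by start: Weather Brief, Interview Update, Traffic Bulletin, Local Brief, News Bulletin.
Interview Update starts after Weather Brief ends — done with Weather Brief.
Traffic Bulletin starts exactly when Interview Update ends (back-to-back, no overlap) — done with Interview Update.
Local Brief starts before Traffic Bulletin ends → Traffic Bulletin and Local Brief overlap.
News Bulletin starts after Traffic Bulletin ends.
News Bulletin starts before Local Brief ends → Local Brief and News Bulletin overlap.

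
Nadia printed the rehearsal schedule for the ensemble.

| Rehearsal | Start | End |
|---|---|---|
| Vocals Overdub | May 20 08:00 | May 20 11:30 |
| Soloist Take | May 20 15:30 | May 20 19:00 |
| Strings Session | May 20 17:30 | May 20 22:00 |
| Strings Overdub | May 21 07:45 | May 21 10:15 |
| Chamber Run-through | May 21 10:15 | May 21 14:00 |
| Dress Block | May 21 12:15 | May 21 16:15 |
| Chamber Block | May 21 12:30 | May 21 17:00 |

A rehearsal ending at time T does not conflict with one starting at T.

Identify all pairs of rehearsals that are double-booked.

Chamber Block & Chamber Run-through, Chamber Block & Dress Block, Chamber Run-through & Dress Block, Soloist Take & Strings Session

Sorted by start: Vocals Overdub, Soloist Take, Strings Session, Strings Overdub, Chamber Run-through, Dress Block, Chamber Block.
Soloist Take starts after Vocals Overdub ends, so Vocals Overdub has no further overlaps.
Strings Session starts before Soloist Take ends → Soloist Take and Strings Session overlap.
Strings Overdub starts after Soloist Take ends, so Soloist Take has no further overlaps.
Strings Overdub starts after Strings Session ends, so Strings Session has no further overlaps.
Chamber Run-through starts exactly when Strings Overdub ends (back-to-back, no overlap), so Strings Overdub has no further overlaps.
Dress Block starts before Chamber Run-through ends → Chamber Run-through and Dress Block overlap.
Chamber Block starts before Chamber Run-through ends → Chamber Run-through and Chamber Block overlap.
Chamber Block starts before Dress Block ends → Dress Block and Chamber Block overlap.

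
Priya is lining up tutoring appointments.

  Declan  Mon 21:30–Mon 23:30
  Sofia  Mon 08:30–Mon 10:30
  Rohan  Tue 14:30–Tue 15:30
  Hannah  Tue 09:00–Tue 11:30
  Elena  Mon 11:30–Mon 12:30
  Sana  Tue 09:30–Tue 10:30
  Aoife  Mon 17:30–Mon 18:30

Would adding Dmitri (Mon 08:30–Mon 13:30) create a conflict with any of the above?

Sofia: starts Mon 08:30 before Dmitri ends Mon 13:30, and ends Mon 10:30 after Dmitri starts Mon 08:30 → overlap.
Elena: starts Mon 11:30 before Dmitri ends Mon 13:30, and ends Mon 12:30 after Dmitri starts Mon 08:30 → overlap.
Aoife: starts Mon 17:30 at or after Dmitri ends Mon 13:30 → clear.
Declan: starts Mon 21:30 at or after Dmitri ends Mon 13:30 → clear.
Hannah: starts Tue 09:00 at or after Dmitri ends Mon 13:30 → clear.
Sana: starts Tue 09:30 at or after Dmitri ends Mon 13:30 → clear.
Rohan: starts Tue 14:30 at or after Dmitri ends Mon 13:30 → clear.
Dmitri overlaps Sofia, Elena.

Yes — it overlaps Elena, Sofia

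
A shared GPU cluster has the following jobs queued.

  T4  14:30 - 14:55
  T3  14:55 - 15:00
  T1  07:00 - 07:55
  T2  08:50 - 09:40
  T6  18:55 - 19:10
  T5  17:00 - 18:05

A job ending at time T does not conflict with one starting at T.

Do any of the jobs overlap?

No

Sorted by start: T1, T2, T4, T3, T5, T6.
T2 starts after T1 ends — done with T1.
T4 starts after T2 ends — done with T2.
T3 starts exactly when T4 ends (back-to-back, no overlap) — done with T4.
T5 starts after T3 ends — done with T3.
T6 starts after T5 ends.
Every pair is clear; the schedule has no overlaps.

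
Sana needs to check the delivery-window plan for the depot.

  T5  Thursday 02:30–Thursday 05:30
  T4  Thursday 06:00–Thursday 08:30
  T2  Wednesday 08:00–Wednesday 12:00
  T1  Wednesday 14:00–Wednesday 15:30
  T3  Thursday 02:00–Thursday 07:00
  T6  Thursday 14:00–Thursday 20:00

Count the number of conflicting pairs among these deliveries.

2

Two intervals overlap when each starts before the other ends.
Sorted by start: T2, T1, T3, T5, T4, T6.
T1 starts after T2 ends; T2 is clear from here.
T3 starts after T1 ends; T1 is clear from here.
T5 starts before T3 ends → T3 and T5 overlap.
T4 starts before T3 ends → T3 and T4 overlap.
T6 starts after T3 ends.
T4 starts after T5 ends; T5 is clear from here.
T6 starts after T4 ends.
Overlapping pairs: T3 & T4, T3 & T5 — 2 in total.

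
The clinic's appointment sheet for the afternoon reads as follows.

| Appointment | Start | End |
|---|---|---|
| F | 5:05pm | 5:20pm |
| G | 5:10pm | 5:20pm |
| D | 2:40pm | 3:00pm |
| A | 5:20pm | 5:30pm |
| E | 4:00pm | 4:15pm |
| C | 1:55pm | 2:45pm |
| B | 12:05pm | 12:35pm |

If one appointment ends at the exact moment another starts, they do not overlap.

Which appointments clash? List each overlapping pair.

C & D, F & G

Sorted by start: B, C, D, E, F, G, A.
C starts after B ends, so B has no further overlaps.
D starts before C ends → C and D overlap.
E starts after C ends, so C has no further overlaps.
E starts after D ends, so D has no further overlaps.
F starts after E ends, so E has no further overlaps.
G starts before F ends → F and G overlap.
A starts exactly when F ends (back-to-back, no overlap).
A starts exactly when G ends (back-to-back, no overlap).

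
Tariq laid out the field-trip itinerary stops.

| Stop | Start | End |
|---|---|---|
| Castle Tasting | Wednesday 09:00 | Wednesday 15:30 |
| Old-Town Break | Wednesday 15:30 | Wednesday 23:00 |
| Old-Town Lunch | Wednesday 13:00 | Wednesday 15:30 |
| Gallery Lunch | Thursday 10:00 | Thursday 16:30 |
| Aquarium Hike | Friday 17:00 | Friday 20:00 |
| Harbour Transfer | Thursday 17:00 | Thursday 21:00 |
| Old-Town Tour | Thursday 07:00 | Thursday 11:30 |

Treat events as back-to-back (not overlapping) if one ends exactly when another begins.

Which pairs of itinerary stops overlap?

Castle Tasting & Old-Town Lunch, Gallery Lunch & Old-Town Tour

Sorted by start: Castle Tasting, Old-Town Lunch, Old-Town Break, Old-Town Tour, Gallery Lunch, Harbour Transfer, Aquarium Hike.
Old-Town Lunch starts before Castle Tasting ends → Castle Tasting and Old-Town Lunch overlap.
Old-Town Break starts exactly when Castle Tasting ends (back-to-back, no overlap), so Castle Tasting has no further overlaps.
Old-Town Break starts exactly when Old-Town Lunch ends (back-to-back, no overlap), so Old-Town Lunch has no further overlaps.
Old-Town Tour starts after Old-Town Break ends, so Old-Town Break has no further overlaps.
Gallery Lunch starts before Old-Town Tour ends → Old-Town Tour and Gallery Lunch overlap.
Harbour Transfer starts after Old-Town Tour ends, so Old-Town Tour has no further overlaps.
Harbour Transfer starts after Gallery Lunch ends, so Gallery Lunch has no further overlaps.
Aquarium Hike starts after Harbour Transfer ends.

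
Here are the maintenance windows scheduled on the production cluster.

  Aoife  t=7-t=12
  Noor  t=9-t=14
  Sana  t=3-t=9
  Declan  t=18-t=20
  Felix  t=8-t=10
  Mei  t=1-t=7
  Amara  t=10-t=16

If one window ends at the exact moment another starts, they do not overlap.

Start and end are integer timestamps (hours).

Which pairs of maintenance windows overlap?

Amara & Aoife, Amara & Noor, Aoife & Felix, Aoife & Noor, Aoife & Sana, Felix & Noor, Felix & Sana, Mei & Sana

Sorted by start: Mei, Sana, Aoife, Felix, Noor, Amara, Declan.
Sana starts before Mei ends → Mei and Sana overlap.
Aoife starts exactly when Mei ends (back-to-back, no overlap) — done with Mei.
Aoife starts before Sana ends → Sana and Aoife overlap.
Felix starts before Sana ends → Sana and Felix overlap.
Noor starts exactly when Sana ends (back-to-back, no overlap) — done with Sana.
Felix starts before Aoife ends → Aoife and Felix overlap.
Noor starts before Aoife ends → Aoife and Noor overlap.
Amara starts before Aoife ends → Aoife and Amara overlap.
Declan starts after Aoife ends.
Noor starts before Felix ends → Felix and Noor overlap.
Amara starts exactly when Felix ends (back-to-back, no overlap) — done with Felix.
Amara starts before Noor ends → Noor and Amara overlap.
Declan starts after Noor ends.
Declan starts after Amara ends.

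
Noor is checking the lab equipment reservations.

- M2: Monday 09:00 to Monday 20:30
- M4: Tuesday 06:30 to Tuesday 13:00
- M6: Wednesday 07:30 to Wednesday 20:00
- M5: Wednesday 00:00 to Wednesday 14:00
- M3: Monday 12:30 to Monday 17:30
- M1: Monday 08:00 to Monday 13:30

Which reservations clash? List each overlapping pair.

Two intervals overlap when each starts before the other ends.
Sorted by start: M1, M2, M3, M4, M5, M6.
M2 starts before M1 ends → M1 and M2 overlap.
M3 starts before M1 ends → M1 and M3 overlap.
M4 starts after M1 ends — done with M1.
M3 starts before M2 ends → M2 and M3 overlap.
M4 starts after M2 ends — done with M2.
M4 starts after M3 ends — done with M3.
M5 starts after M4 ends — done with M4.
M6 starts before M5 ends → M5 and M6 overlap.

M1 & M2, M1 & M3, M2 & M3, M5 & M6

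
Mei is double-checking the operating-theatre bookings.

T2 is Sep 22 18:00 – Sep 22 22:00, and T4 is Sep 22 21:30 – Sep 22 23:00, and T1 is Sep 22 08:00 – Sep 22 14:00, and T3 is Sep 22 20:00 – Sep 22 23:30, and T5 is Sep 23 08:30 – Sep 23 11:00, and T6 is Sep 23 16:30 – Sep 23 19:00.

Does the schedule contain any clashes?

Two intervals overlap when each starts before the other ends.
Sorted by start: T1, T2, T3, T4, T5, T6.
T2 starts after T1 ends, so nothing later overlaps T1 either.
T3 starts before T2 ends → T2 and T3 overlap.
That's a conflict, so the schedule is not conflict-free.

Yes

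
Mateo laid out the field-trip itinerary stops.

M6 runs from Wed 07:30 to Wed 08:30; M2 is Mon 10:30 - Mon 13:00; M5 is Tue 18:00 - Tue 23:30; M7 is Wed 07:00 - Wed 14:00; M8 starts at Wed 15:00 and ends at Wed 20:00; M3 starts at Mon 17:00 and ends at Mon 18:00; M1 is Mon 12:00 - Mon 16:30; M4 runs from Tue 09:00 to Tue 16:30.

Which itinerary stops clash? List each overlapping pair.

M1 & M2, M6 & M7

Two intervals overlap when each starts before the other ends.
Sorted by start: M2, M1, M3, M4, M5, M7, M6, M8.
M1 starts before M2 ends → M2 and M1 overlap.
M3 starts after M2 ends, so nothing later overlaps M2 either.
M3 starts after M1 ends, so nothing later overlaps M1 either.
M4 starts after M3 ends, so nothing later overlaps M3 either.
M5 starts after M4 ends, so nothing later overlaps M4 either.
M7 starts after M5 ends, so nothing later overlaps M5 either.
M6 starts before M7 ends → M7 and M6 overlap.
M8 starts after M7 ends.
M8 starts after M6 ends.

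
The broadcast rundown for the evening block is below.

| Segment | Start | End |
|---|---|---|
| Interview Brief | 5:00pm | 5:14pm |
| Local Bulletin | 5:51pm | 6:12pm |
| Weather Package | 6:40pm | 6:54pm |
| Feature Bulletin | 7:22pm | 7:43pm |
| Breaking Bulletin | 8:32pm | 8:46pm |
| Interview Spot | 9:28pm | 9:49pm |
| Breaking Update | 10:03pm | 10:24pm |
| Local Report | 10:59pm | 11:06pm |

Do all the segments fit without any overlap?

Yes

Sorted by start: Interview Brief, Local Bulletin, Weather Package, Feature Bulletin, Breaking Bulletin, Interview Spot, Breaking Update, Local Report.
Local Bulletin starts after Interview Brief ends — done with Interview Brief.
Weather Package starts after Local Bulletin ends — done with Local Bulletin.
Feature Bulletin starts after Weather Package ends — done with Weather Package.
Breaking Bulletin starts after Feature Bulletin ends — done with Feature Bulletin.
Interview Spot starts after Breaking Bulletin ends — done with Breaking Bulletin.
Breaking Update starts after Interview Spot ends — done with Interview Spot.
Local Report starts after Breaking Update ends.
Every pair is clear; the schedule has no overlaps.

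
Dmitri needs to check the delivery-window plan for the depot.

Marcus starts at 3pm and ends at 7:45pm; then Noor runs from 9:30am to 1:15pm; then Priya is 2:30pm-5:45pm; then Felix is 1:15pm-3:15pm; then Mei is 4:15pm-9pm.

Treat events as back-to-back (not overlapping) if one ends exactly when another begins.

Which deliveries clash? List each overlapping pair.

Felix & Marcus, Felix & Priya, Marcus & Mei, Marcus & Priya, Mei & Priya

Sorted by start: Noor, Felix, Priya, Marcus, Mei.
Felix starts exactly when Noor ends (back-to-back, no overlap), so nothing later overlaps Noor either.
Priya starts before Felix ends → Felix and Priya overlap.
Marcus starts before Felix ends → Felix and Marcus overlap.
Mei starts after Felix ends.
Marcus starts before Priya ends → Priya and Marcus overlap.
Mei starts before Priya ends → Priya and Mei overlap.
Mei starts before Marcus ends → Marcus and Mei overlap.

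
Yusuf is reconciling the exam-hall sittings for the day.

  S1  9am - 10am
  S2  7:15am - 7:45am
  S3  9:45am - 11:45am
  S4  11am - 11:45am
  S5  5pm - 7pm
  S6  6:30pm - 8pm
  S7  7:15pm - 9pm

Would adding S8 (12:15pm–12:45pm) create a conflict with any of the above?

No — it doesn't clash with anything

S2: ends 7:45am at or before S8 starts 12:15pm → clear.
S1: ends 10am at or before S8 starts 12:15pm → clear.
S3: ends 11:45am at or before S8 starts 12:15pm → clear.
S4: ends 11:45am at or before S8 starts 12:15pm → clear.
S5: starts 5pm at or after S8 ends 12:45pm → clear.
S6: starts 6:30pm at or after S8 ends 12:45pm → clear.
S7: starts 7:15pm at or after S8 ends 12:45pm → clear.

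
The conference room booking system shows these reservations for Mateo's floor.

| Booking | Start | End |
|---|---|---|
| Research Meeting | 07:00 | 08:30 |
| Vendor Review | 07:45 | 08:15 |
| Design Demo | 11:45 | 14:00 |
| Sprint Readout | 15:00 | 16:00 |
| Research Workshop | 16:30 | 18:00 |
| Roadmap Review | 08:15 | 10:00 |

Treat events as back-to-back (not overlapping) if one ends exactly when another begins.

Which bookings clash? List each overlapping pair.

Research Meeting & Roadmap Review, Research Meeting & Vendor Review

Sorted by start: Research Meeting, Vendor Review, Roadmap Review, Design Demo, Sprint Readout, Research Workshop.
Vendor Review starts before Research Meeting ends → Research Meeting and Vendor Review overlap.
Roadmap Review starts before Research Meeting ends → Research Meeting and Roadmap Review overlap.
Design Demo starts after Research Meeting ends — done with Research Meeting.
Roadmap Review starts exactly when Vendor Review ends (back-to-back, no overlap) — done with Vendor Review.
Design Demo starts after Roadmap Review ends — done with Roadmap Review.
Sprint Readout starts after Design Demo ends — done with Design Demo.
Research Workshop starts after Sprint Readout ends.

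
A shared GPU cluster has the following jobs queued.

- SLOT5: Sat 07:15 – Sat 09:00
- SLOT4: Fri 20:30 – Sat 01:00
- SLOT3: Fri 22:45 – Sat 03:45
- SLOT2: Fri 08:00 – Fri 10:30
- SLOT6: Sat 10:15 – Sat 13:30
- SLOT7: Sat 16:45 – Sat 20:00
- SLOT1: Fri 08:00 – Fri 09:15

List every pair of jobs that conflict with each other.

SLOT1 & SLOT2, SLOT3 & SLOT4

Check each pair: they overlap iff neither finishes before the other starts.
Sorted by start: SLOT1, SLOT2, SLOT4, SLOT3, SLOT5, SLOT6, SLOT7.
SLOT2 starts before SLOT1 ends → SLOT1 and SLOT2 overlap.
SLOT4 starts after SLOT1 ends; SLOT1 is clear from here.
SLOT4 starts after SLOT2 ends; SLOT2 is clear from here.
SLOT3 starts before SLOT4 ends → SLOT4 and SLOT3 overlap.
SLOT5 starts after SLOT4 ends; SLOT4 is clear from here.
SLOT5 starts after SLOT3 ends; SLOT3 is clear from here.
SLOT6 starts after SLOT5 ends; SLOT5 is clear from here.
SLOT7 starts after SLOT6 ends.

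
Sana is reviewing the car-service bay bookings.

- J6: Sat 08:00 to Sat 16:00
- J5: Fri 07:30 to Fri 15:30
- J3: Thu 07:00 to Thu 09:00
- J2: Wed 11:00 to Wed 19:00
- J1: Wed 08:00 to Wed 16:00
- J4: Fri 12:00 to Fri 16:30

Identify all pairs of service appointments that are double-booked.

J1 & J2, J4 & J5

Sorted by start: J1, J2, J3, J5, J4, J6.
J2 starts before J1 ends → J1 and J2 overlap.
J3 starts after J1 ends — done with J1.
J3 starts after J2 ends — done with J2.
J5 starts after J3 ends — done with J3.
J4 starts before J5 ends → J5 and J4 overlap.
J6 starts after J5 ends.
J6 starts after J4 ends.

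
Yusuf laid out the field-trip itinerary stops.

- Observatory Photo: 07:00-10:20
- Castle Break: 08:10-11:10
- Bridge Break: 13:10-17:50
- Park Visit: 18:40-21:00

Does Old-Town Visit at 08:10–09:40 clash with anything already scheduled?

Observatory Photo: starts 07:00 before Old-Town Visit ends 09:40, and ends 10:20 after Old-Town Visit starts 08:10 → overlap.
Castle Break: starts 08:10 before Old-Town Visit ends 09:40, and ends 11:10 after Old-Town Visit starts 08:10 → overlap.
Bridge Break: starts 13:10 at or after Old-Town Visit ends 09:40 → clear.
Park Visit: starts 18:40 at or after Old-Town Visit ends 09:40 → clear.
Old-Town Visit overlaps Observatory Photo, Castle Break.

Yes — it overlaps Castle Break, Observatory Photo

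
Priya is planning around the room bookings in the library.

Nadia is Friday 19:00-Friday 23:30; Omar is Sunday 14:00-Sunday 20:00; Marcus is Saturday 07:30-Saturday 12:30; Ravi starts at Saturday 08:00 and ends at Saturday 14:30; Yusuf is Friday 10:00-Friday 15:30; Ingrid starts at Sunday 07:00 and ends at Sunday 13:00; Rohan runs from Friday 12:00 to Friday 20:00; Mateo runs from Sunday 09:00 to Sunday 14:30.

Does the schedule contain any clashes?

Yes

Sorted by start: Yusuf, Rohan, Nadia, Marcus, Ravi, Ingrid, Mateo, Omar.
Rohan starts before Yusuf ends → Yusuf and Rohan overlap.
That's a conflict, so the schedule is not conflict-free.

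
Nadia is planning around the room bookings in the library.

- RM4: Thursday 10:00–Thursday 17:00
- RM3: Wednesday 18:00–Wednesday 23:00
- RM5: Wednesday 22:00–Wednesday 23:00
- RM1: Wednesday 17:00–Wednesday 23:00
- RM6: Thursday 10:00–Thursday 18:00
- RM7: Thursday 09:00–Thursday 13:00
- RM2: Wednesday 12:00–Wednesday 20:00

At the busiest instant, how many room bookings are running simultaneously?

3

Sweep the timeline, counting +1 at each start and −1 at each end (ends before starts at a tie):
Wednesday 12:00 start RM2 → 1
Wednesday 17:00 start RM1 → 2
Wednesday 18:00 start RM3 → 3
Wednesday 20:00 end RM2 → 2
Wednesday 22:00 start RM5 → 3
Wednesday 23:00 end RM1 → 2
Wednesday 23:00 end RM3 → 1
Wednesday 23:00 end RM5 → 0
Thursday 09:00 start RM7 → 1
Thursday 10:00 start RM4 → 2
Thursday 10:00 start RM6 → 3
Thursday 13:00 end RM7 → 2
Thursday 17:00 end RM4 → 1
Thursday 18:00 end RM6 → 0
Peak is 3, at Wednesday 18:00 (RM1, RM2, RM3).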